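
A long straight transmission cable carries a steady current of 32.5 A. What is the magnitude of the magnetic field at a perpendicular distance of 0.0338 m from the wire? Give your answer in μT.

For an infinitely long straight wire, B = μ₀I/(2πd).
B = (4π×10⁻⁷ × 32.5) / (2π × 0.0338) = 1.92×10⁻⁴ T.

B ≈ 192 μT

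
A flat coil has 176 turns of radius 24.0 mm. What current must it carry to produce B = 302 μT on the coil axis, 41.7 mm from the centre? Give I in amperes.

I ≈ 0.528 A

For an N-turn coil, B = Nμ₀IR²/[2(R²+z²)^(3/2)] with R = 0.024 m, z = 0.0417 m, so I = 2B(R²+z²)^(3/2)/(Nμ₀R²) = 2 × 3.02×10⁻⁴ × 1.11×10⁻⁴ / (176 × 4π×10⁻⁷ × 0.000576) = 0.528 A.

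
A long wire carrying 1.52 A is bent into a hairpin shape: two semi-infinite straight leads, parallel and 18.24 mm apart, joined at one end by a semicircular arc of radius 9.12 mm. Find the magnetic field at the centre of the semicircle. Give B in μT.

The semicircular arc contributes B_arc = μ₀I·π/(4πR) = μ₀I/(4R) = 5.24×10⁻⁵ T.
Each semi-infinite lead is at perpendicular distance R = 0.00912 m from the centre, with the perpendicular foot at its near end, so it contributes μ₀I/(4πR); both point the same way, together 3.33×10⁻⁵ T.
Arc and leads all point the same direction: B = 5.24×10⁻⁵ + 3.33×10⁻⁵ = 8.57×10⁻⁵ T.

B ≈ 85.7 μT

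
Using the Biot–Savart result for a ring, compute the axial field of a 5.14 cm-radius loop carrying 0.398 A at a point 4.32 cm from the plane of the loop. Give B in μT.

B ≈ 2.18 μT

On the axis of a circular loop, B = μ₀IR² / [2(R²+z²)^(3/2)].
R² + z² = (0.0514)² + (0.0432)² = 0.004508 m², and (R²+z²)^(3/2) = 3.03×10⁻⁴ m³.
B = (4π×10⁻⁷ × 0.398 × 0.002642) / (2 × 3.03×10⁻⁴) = 2.18×10⁻⁶ T.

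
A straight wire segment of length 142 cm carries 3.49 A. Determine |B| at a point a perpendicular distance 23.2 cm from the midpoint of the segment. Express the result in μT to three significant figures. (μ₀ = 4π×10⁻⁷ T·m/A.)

For a finite straight segment, B = (μ₀I/4πd)(sinθ₁ + sinθ₂), where θ₁, θ₂ are the angles from the perpendicular to each end.
The perpendicular from the point meets the wire at its midpoint, so each end is L/2 = 0.71 m away along the wire.
sinθ₁ = 0.71/√(0.71²+0.232²) = 0.9505; sinθ₂ = 0.71/√(0.71²+0.232²) = 0.9505.
B = (4π×10⁻⁷ × 3.49) / (4π × 0.232) × (0.9505 + 0.9505) = 2.86×10⁻⁶ T.

B ≈ 2.86 μT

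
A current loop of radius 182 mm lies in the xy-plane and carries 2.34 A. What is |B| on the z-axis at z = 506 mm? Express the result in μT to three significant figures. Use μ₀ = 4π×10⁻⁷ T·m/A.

On the axis of a circular loop, B = μ₀IR² / [2(R²+z²)^(3/2)].
R² + z² = (0.182)² + (0.506)² = 0.2892 m², and (R²+z²)^(3/2) = 0.155 m³.
B = (4π×10⁻⁷ × 2.34 × 0.03312) / (2 × 0.155) = 3.13×10⁻⁷ T.

B ≈ 0.313 μT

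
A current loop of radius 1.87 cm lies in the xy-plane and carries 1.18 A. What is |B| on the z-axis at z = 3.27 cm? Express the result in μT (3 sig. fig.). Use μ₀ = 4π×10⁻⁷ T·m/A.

On the axis of a circular loop, B = μ₀IR² / [2(R²+z²)^(3/2)].
R² + z² = (0.0187)² + (0.0327)² = 0.001419 m², and (R²+z²)^(3/2) = 5.35×10⁻⁵ m³.
B = (4π×10⁻⁷ × 1.18 × 0.0003497) / (2 × 5.35×10⁻⁵) = 4.85×10⁻⁶ T.

B ≈ 4.85 μT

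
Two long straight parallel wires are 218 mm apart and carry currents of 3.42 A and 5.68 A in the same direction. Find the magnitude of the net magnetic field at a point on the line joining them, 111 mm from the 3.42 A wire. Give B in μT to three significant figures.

B ≈ 4.45 μT

Each long wire gives B = μ₀I/(2πd). Distances are d₁ = 0.111 m and d₂ = 0.107 m.
B₁ = 6.16×10⁻⁶ T, B₂ = 1.06×10⁻⁵ T.
Between parallel currents the two contributions point in opposite directions, so they subtract. B = |B₁ − B₂| = |6.16×10⁻⁶ − 1.06×10⁻⁵| = 4.45×10⁻⁶ T.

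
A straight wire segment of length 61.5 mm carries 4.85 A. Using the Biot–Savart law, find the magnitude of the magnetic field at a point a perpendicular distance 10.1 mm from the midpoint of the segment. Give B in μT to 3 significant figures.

B ≈ 91.2 μT

For a finite straight segment, B = (μ₀I/4πd)(sinθ₁ + sinθ₂), where θ₁, θ₂ are the angles from the perpendicular to each end.
The perpendicular from the point meets the wire at its midpoint, so each end is L/2 = 0.03075 m away along the wire.
sinθ₁ = 0.03075/√(0.03075²+0.0101²) = 0.9501; sinθ₂ = 0.03075/√(0.03075²+0.0101²) = 0.9501.
B = (4π×10⁻⁷ × 4.85) / (4π × 0.0101) × (0.9501 + 0.9501) = 9.12×10⁻⁵ T.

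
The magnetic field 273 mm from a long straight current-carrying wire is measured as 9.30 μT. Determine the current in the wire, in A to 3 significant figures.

For a long straight wire B = μ₀I/(2πd), so I = 2πdB/μ₀.
I = 2π × 0.273 × 9.30×10⁻⁶ / (4π×10⁻⁷) = 12.7 A.

I ≈ 12.7 A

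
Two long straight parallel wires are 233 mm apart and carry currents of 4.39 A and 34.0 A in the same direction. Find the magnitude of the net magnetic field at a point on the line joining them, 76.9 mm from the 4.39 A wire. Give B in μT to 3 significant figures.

B ≈ 32.1 μT

Each long wire gives B = μ₀I/(2πd). Distances are d₁ = 0.0769 m and d₂ = 0.1561 m.
B₁ = 1.14×10⁻⁵ T, B₂ = 4.36×10⁻⁵ T.
Between parallel currents the two contributions point in opposite directions, so they subtract. B = |B₁ − B₂| = |1.14×10⁻⁵ − 4.36×10⁻⁵| = 3.21×10⁻⁵ T.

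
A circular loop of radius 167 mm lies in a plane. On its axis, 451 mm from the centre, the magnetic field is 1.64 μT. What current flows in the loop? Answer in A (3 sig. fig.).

On the axis of a loop, B = μ₀IR²/[2(R²+z²)^(3/2)], so I = 2B(R²+z²)^(3/2)/(μ₀R²).
R² + z² = 0.02789 + 0.2034 = 0.2313 m²; raised to 3/2 gives 0.111 m³.
I = 2 × 1.64×10⁻⁶ × 0.111 / (1.26×10⁻⁶ × 0.02789) = 10.4 A.

I ≈ 10.4 A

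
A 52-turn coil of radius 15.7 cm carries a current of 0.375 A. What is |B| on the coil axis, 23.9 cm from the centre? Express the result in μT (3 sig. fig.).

For an N-turn flat coil, B = Nμ₀IR²/[2(R²+z²)^(3/2)] with R = 0.157 m, z = 0.239 m.
B = 52 × 2.48×10⁻⁷ T = 1.29×10⁻⁵ T.

B ≈ 12.9 μT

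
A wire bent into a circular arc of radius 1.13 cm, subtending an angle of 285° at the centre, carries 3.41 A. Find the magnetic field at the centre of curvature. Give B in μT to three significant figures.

The Biot–Savart field of a circular arc at its centre is B = μ₀Iφ/(4πR), with φ = 4.974 rad.
B = (4π×10⁻⁷ × 3.41 × 4.974) / (4π × 0.0113) = 1.50×10⁻⁴ T.

B ≈ 150 μT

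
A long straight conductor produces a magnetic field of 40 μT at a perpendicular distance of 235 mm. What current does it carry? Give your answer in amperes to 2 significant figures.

I ≈ 47 A

For a long straight wire B = μ₀I/(2πd), so I = 2πdB/μ₀.
I = 2π × 0.235 × 4.00×10⁻⁵ / (4π×10⁻⁷) = 47.0 A.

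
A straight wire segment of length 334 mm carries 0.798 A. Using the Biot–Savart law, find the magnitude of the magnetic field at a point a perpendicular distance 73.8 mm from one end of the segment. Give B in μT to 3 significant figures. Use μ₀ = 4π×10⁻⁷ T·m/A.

B ≈ 1.06 μT

For a finite straight segment, B = (μ₀I/4πd)(sinθ₁ + sinθ₂), where θ₁, θ₂ are the angles from the perpendicular to each end.
The perpendicular foot is at one end, so the two end-offsets along the wire are 0 and L = 0.334 m.
sinθ₁ = 0/√(0²+0.0738²) = 0.0000; sinθ₂ = 0.334/√(0.334²+0.0738²) = 0.9764.
B = (4π×10⁻⁷ × 0.798) / (4π × 0.0738) × (0.0000 + 0.9764) = 1.06×10⁻⁶ T.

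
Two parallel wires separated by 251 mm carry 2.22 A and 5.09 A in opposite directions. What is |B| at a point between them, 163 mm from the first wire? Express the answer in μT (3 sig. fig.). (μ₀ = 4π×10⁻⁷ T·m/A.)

Each long wire gives B = μ₀I/(2πd). Distances are d₁ = 0.163 m and d₂ = 0.088 m.
B₁ = 2.72×10⁻⁶ T, B₂ = 1.16×10⁻⁵ T.
Between antiparallel currents both contributions point the same way, so they add. B = B₁ + B₂ = 2.72×10⁻⁶ + 1.16×10⁻⁵ = 1.43×10⁻⁵ T.

B ≈ 14.3 μT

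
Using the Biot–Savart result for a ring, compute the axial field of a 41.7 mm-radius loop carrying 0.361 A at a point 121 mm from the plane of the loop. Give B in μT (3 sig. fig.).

On the axis of a circular loop, B = μ₀IR² / [2(R²+z²)^(3/2)].
R² + z² = (0.0417)² + (0.121)² = 0.01638 m², and (R²+z²)^(3/2) = 2.10×10⁻³ m³.
B = (4π×10⁻⁷ × 0.361 × 0.001739) / (2 × 2.10×10⁻³) = 1.88×10⁻⁷ T.

B ≈ 0.188 μT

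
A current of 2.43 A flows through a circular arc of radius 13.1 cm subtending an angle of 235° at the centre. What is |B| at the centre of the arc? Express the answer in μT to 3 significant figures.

The Biot–Savart field of a circular arc at its centre is B = μ₀Iφ/(4πR), with φ = 4.102 rad.
B = (4π×10⁻⁷ × 2.43 × 4.102) / (4π × 0.131) = 7.61×10⁻⁶ T.

B ≈ 7.61 μT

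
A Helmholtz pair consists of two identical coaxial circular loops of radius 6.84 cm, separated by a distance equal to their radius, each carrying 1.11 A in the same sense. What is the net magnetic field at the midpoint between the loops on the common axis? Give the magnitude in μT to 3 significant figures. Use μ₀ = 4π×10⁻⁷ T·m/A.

Each loop contributes B = μ₀IR²/[2(R²+z²)^(3/2)] on the axis, with z measured from that loop.
Loop 1 (z = 0.0342 m): B₁ = 7.30×10⁻⁶ T. Loop 2 (z = 0.0342 m): B₂ = 7.30×10⁻⁶ T.
The fields add: B = B₁ + B₂ = 1.46×10⁻⁵ T.

B ≈ 14.6 μT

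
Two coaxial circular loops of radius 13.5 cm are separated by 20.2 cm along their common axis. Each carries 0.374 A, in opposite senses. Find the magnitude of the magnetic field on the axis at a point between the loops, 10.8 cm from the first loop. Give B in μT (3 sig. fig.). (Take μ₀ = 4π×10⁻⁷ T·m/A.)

Each loop contributes B = μ₀IR²/[2(R²+z²)^(3/2)] on the axis, with z measured from that loop.
Loop 1 (z = 0.108 m): B₁ = 8.29×10⁻⁷ T. Loop 2 (z = 0.094 m): B₂ = 9.62×10⁻⁷ T.
The fields oppose: B = |B₁ − B₂| = 1.33×10⁻⁷ T.

B ≈ 0.133 μT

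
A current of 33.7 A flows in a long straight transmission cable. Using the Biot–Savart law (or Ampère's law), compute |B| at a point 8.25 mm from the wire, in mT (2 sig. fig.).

B ≈ 0.82 mT

For an infinitely long straight wire, B = μ₀I/(2πd).
B = (4π×10⁻⁷ × 33.7) / (2π × 0.00825) = 8.17×10⁻⁴ T.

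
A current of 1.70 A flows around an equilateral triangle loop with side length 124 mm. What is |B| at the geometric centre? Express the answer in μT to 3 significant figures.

B ≈ 24.7 μT

Each side is a finite straight segment at perpendicular distance d = a/(2 tan(π/3)) = 0.0358 m from the centre, with end-angles ±π/3.
One side contributes B₁ = (μ₀I/4πd)·2 sin(π/3) = 8.23×10⁻⁶ T.
All 3 sides add in the same direction: B = 3 × 8.23×10⁻⁶ = 2.47×10⁻⁵ T.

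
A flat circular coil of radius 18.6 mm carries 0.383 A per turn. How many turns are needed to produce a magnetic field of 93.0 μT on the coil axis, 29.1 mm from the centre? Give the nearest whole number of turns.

For an N-turn coil, B = Nμ₀IR²/[2(R²+z²)^(3/2)]. A single turn gives B₁ = 2.02×10⁻⁶ T with R = 0.0186 m, z = 0.0291 m.
N = B/B₁ = 9.30×10⁻⁵ / 2.02×10⁻⁶ = 46.02.

N = 46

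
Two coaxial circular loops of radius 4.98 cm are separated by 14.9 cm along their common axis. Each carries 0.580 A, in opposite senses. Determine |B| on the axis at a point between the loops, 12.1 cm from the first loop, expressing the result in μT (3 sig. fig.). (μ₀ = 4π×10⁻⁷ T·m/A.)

B ≈ 4.44 μT

Each loop contributes B = μ₀IR²/[2(R²+z²)^(3/2)] on the axis, with z measured from that loop.
Loop 1 (z = 0.121 m): B₁ = 4.03×10⁻⁷ T. Loop 2 (z = 0.028 m): B₂ = 4.85×10⁻⁶ T.
The fields oppose: B = |B₁ − B₂| = 4.44×10⁻⁶ T.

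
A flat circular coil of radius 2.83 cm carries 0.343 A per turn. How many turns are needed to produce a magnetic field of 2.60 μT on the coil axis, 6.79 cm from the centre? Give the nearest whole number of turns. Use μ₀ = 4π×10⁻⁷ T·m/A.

For an N-turn coil, B = Nμ₀IR²/[2(R²+z²)^(3/2)]. A single turn gives B₁ = 4.34×10⁻⁷ T with R = 0.0283 m, z = 0.0679 m.
N = B/B₁ = 2.60×10⁻⁶ / 4.34×10⁻⁷ = 6.00.

N = 6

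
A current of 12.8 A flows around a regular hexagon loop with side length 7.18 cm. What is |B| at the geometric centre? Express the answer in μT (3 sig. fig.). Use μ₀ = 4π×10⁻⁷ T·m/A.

Each side is a finite straight segment at perpendicular distance d = a/(2 tan(π/6)) = 0.06218 m from the centre, with end-angles ±π/6.
One side contributes B₁ = (μ₀I/4πd)·2 sin(π/6) = 2.06×10⁻⁵ T.
All 6 sides add in the same direction: B = 6 × 2.06×10⁻⁵ = 1.24×10⁻⁴ T.

B ≈ 124 μT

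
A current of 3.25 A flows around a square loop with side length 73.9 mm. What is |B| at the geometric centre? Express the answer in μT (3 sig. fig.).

B ≈ 49.8 μT

Each side is a finite straight segment at perpendicular distance d = a/(2 tan(π/4)) = 0.03695 m from the centre, with end-angles ±π/4.
One side contributes B₁ = (μ₀I/4πd)·2 sin(π/4) = 1.24×10⁻⁵ T.
All 4 sides add in the same direction: B = 4 × 1.24×10⁻⁵ = 4.98×10⁻⁵ T.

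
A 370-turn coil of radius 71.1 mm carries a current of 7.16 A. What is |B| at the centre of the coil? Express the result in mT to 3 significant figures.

For an N-turn flat coil, B = Nμ₀I/(2R) with R = 0.0711 m.
B = 370 × 6.33×10⁻⁵ T = 2.34×10⁻² T.

B ≈ 23.4 mT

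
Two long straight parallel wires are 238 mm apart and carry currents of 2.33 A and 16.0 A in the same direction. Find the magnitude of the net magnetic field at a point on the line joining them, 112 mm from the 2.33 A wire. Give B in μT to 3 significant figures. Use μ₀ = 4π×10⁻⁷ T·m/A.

Each long wire gives B = μ₀I/(2πd). Distances are d₁ = 0.112 m and d₂ = 0.126 m.
B₁ = 4.16×10⁻⁶ T, B₂ = 2.54×10⁻⁵ T.
Between parallel currents the two contributions point in opposite directions, so they subtract. B = |B₁ − B₂| = |4.16×10⁻⁶ − 2.54×10⁻⁵| = 2.12×10⁻⁵ T.

B ≈ 21.2 μT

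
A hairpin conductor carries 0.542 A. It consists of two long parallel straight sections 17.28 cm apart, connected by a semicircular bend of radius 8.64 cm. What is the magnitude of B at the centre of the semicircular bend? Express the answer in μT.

The semicircular arc contributes B_arc = μ₀I·π/(4πR) = μ₀I/(4R) = 1.97×10⁻⁶ T.
Each semi-infinite lead is at perpendicular distance R = 0.0864 m from the centre, with the perpendicular foot at its near end, so it contributes μ₀I/(4πR); both point the same way, together 1.25×10⁻⁶ T.
Arc and leads all point the same direction: B = 1.97×10⁻⁶ + 1.25×10⁻⁶ = 3.23×10⁻⁶ T.

B ≈ 3.23 μT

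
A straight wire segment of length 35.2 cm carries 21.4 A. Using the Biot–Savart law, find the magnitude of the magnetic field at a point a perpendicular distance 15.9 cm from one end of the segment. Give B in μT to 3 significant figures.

For a finite straight segment, B = (μ₀I/4πd)(sinθ₁ + sinθ₂), where θ₁, θ₂ are the angles from the perpendicular to each end.
The perpendicular foot is at one end, so the two end-offsets along the wire are 0 and L = 0.352 m.
sinθ₁ = 0/√(0²+0.159²) = 0.0000; sinθ₂ = 0.352/√(0.352²+0.159²) = 0.9113.
B = (4π×10⁻⁷ × 21.4) / (4π × 0.159) × (0.0000 + 0.9113) = 1.23×10⁻⁵ T.

B ≈ 12.3 μT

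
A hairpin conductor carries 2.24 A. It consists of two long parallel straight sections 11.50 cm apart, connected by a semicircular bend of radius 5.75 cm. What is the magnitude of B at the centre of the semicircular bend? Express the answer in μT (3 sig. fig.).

The semicircular arc contributes B_arc = μ₀I·π/(4πR) = μ₀I/(4R) = 1.22×10⁻⁵ T.
Each semi-infinite lead is at perpendicular distance R = 0.0575 m from the centre, with the perpendicular foot at its near end, so it contributes μ₀I/(4πR); both point the same way, together 7.79×10⁻⁶ T.
Arc and leads all point the same direction: B = 1.22×10⁻⁵ + 7.79×10⁻⁶ = 2.00×10⁻⁵ T.

B ≈ 20.0 μT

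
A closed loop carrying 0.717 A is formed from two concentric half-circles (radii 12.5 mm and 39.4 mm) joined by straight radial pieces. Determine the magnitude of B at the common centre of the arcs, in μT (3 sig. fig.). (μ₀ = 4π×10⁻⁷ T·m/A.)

The radial connectors point toward the centre, so dl × r̂ = 0 and they contribute nothing.
Each semicircle gives μ₀I/(4R): inner arc 1.80×10⁻⁵ T, outer arc 5.72×10⁻⁶ T.
The two arcs carry current in opposite angular senses, so their fields oppose: B = |1.80×10⁻⁵ − 5.72×10⁻⁶| = 1.23×10⁻⁵ T.

B ≈ 12.3 μT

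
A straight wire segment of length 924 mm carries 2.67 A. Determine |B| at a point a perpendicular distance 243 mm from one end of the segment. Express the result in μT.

B ≈ 1.06 μT

For a finite straight segment, B = (μ₀I/4πd)(sinθ₁ + sinθ₂), where θ₁, θ₂ are the angles from the perpendicular to each end.
The perpendicular foot is at one end, so the two end-offsets along the wire are 0 and L = 0.924 m.
sinθ₁ = 0/√(0²+0.243²) = 0.0000; sinθ₂ = 0.924/√(0.924²+0.243²) = 0.9671.
B = (4π×10⁻⁷ × 2.67) / (4π × 0.243) × (0.0000 + 0.9671) = 1.06×10⁻⁶ T.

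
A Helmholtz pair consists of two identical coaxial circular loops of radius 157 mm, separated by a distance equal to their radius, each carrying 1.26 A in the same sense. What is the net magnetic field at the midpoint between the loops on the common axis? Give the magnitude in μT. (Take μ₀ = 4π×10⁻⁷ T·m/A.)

B ≈ 7.22 μT

Each loop contributes B = μ₀IR²/[2(R²+z²)^(3/2)] on the axis, with z measured from that loop.
Loop 1 (z = 0.0785 m): B₁ = 3.61×10⁻⁶ T. Loop 2 (z = 0.0785 m): B₂ = 3.61×10⁻⁶ T.
The fields add: B = B₁ + B₂ = 7.22×10⁻⁶ T.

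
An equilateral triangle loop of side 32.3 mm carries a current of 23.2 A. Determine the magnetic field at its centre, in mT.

Each side is a finite straight segment at perpendicular distance d = a/(2 tan(π/3)) = 0.009324 m from the centre, with end-angles ±π/3.
One side contributes B₁ = (μ₀I/4πd)·2 sin(π/3) = 4.31×10⁻⁴ T.
All 3 sides add in the same direction: B = 3 × 4.31×10⁻⁴ = 1.29×10⁻³ T.

B ≈ 1.29 mT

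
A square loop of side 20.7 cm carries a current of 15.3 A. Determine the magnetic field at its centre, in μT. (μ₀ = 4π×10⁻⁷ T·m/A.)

B ≈ 83.6 μT

Each side is a finite straight segment at perpendicular distance d = a/(2 tan(π/4)) = 0.1035 m from the centre, with end-angles ±π/4.
One side contributes B₁ = (μ₀I/4πd)·2 sin(π/4) = 2.09×10⁻⁵ T.
All 4 sides add in the same direction: B = 4 × 2.09×10⁻⁵ = 8.36×10⁻⁵ T.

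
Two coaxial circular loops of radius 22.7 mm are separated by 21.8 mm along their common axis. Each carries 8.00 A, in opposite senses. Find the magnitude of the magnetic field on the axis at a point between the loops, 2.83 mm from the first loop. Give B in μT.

Each loop contributes B = μ₀IR²/[2(R²+z²)^(3/2)] on the axis, with z measured from that loop.
Loop 1 (z = 0.00283 m): B₁ = 2.16×10⁻⁴ T. Loop 2 (z = 0.01897 m): B₂ = 1.00×10⁻⁴ T.
The fields oppose: B = |B₁ − B₂| = 1.16×10⁻⁴ T.

B ≈ 116 μT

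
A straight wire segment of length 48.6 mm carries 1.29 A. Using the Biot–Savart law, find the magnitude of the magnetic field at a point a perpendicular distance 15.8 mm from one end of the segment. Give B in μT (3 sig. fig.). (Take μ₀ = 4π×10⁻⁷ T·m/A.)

B ≈ 7.76 μT

For a finite straight segment, B = (μ₀I/4πd)(sinθ₁ + sinθ₂), where θ₁, θ₂ are the angles from the perpendicular to each end.
The perpendicular foot is at one end, so the two end-offsets along the wire are 0 and L = 0.0486 m.
sinθ₁ = 0/√(0²+0.0158²) = 0.0000; sinθ₂ = 0.0486/√(0.0486²+0.0158²) = 0.9510.
B = (4π×10⁻⁷ × 1.29) / (4π × 0.0158) × (0.0000 + 0.9510) = 7.76×10⁻⁶ T.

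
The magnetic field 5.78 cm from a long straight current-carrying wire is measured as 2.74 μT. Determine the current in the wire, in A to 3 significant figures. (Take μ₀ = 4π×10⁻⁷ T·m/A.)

I ≈ 0.792 A

For a long straight wire B = μ₀I/(2πd), so I = 2πdB/μ₀.
I = 2π × 0.0578 × 2.74×10⁻⁶ / (4π×10⁻⁷) = 0.792 A.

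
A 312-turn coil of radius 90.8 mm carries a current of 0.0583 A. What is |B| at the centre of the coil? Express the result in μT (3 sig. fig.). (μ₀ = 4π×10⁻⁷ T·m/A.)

B ≈ 126 μT

For an N-turn flat coil, B = Nμ₀I/(2R) with R = 0.0908 m.
B = 312 × 4.03×10⁻⁷ T = 1.26×10⁻⁴ T.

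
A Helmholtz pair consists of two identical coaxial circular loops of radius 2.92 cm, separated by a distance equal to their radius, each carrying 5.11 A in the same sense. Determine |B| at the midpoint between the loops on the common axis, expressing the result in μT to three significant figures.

Each loop contributes B = μ₀IR²/[2(R²+z²)^(3/2)] on the axis, with z measured from that loop.
Loop 1 (z = 0.0146 m): B₁ = 7.87×10⁻⁵ T. Loop 2 (z = 0.0146 m): B₂ = 7.87×10⁻⁵ T.
The fields add: B = B₁ + B₂ = 1.57×10⁻⁴ T.

B ≈ 157 μT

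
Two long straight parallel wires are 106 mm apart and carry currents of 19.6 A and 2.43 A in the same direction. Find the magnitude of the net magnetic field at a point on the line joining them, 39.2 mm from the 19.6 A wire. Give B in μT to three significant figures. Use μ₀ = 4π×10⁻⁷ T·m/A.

Each long wire gives B = μ₀I/(2πd). Distances are d₁ = 0.0392 m and d₂ = 0.0668 m.
B₁ = 1.00×10⁻⁴ T, B₂ = 7.28×10⁻⁶ T.
Between parallel currents the two contributions point in opposite directions, so they subtract. B = |B₁ − B₂| = |1.00×10⁻⁴ − 7.28×10⁻⁶| = 9.27×10⁻⁵ T.

B ≈ 92.7 μT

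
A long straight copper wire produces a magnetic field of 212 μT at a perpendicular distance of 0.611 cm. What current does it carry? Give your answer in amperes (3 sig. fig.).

For a long straight wire B = μ₀I/(2πd), so I = 2πdB/μ₀.
I = 2π × 0.00611 × 2.12×10⁻⁴ / (4π×10⁻⁷) = 6.48 A.

I ≈ 6.48 A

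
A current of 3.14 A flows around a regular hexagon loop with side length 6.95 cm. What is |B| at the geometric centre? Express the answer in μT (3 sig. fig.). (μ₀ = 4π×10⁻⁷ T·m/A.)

Each side is a finite straight segment at perpendicular distance d = a/(2 tan(π/6)) = 0.06019 m from the centre, with end-angles ±π/6.
One side contributes B₁ = (μ₀I/4πd)·2 sin(π/6) = 5.22×10⁻⁶ T.
All 6 sides add in the same direction: B = 6 × 5.22×10⁻⁶ = 3.13×10⁻⁵ T.

B ≈ 31.3 μT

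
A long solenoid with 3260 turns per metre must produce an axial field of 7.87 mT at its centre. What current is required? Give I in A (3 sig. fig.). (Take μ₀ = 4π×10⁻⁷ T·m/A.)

I ≈ 1.92 A

Inside a long solenoid B = μ₀nI with n = 3260 m⁻¹, so I = B/(μ₀n).
I = 7.87×10⁻³ / (4π×10⁻⁷ × 3260) = 1.92 A.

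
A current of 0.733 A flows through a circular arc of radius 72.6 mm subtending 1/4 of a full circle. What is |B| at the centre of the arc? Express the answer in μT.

B ≈ 1.59 μT

The Biot–Savart field of a circular arc at its centre is B = μ₀Iφ/(4πR), with φ = 1.571 rad.
B = (4π×10⁻⁷ × 0.733 × 1.571) / (4π × 0.0726) = 1.59×10⁻⁶ T.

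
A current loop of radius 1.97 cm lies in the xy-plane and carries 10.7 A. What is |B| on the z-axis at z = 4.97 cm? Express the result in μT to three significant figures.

B ≈ 17.1 μT

On the axis of a circular loop, B = μ₀IR² / [2(R²+z²)^(3/2)].
R² + z² = (0.0197)² + (0.0497)² = 0.002858 m², and (R²+z²)^(3/2) = 1.53×10⁻⁴ m³.
B = (4π×10⁻⁷ × 10.7 × 0.0003881) / (2 × 1.53×10⁻⁴) = 1.71×10⁻⁵ T.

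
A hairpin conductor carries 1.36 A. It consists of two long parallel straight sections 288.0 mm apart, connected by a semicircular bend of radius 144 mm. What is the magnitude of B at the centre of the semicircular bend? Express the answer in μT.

The semicircular arc contributes B_arc = μ₀I·π/(4πR) = μ₀I/(4R) = 2.97×10⁻⁶ T.
Each semi-infinite lead is at perpendicular distance R = 0.144 m from the centre, with the perpendicular foot at its near end, so it contributes μ₀I/(4πR); both point the same way, together 1.89×10⁻⁶ T.
Arc and leads all point the same direction: B = 2.97×10⁻⁶ + 1.89×10⁻⁶ = 4.86×10⁻⁶ T.

B ≈ 4.86 μT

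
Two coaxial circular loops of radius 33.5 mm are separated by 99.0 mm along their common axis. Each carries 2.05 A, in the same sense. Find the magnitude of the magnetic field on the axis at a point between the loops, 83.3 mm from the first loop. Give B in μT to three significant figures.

B ≈ 30.5 μT

Each loop contributes B = μ₀IR²/[2(R²+z²)^(3/2)] on the axis, with z measured from that loop.
Loop 1 (z = 0.0833 m): B₁ = 2.00×10⁻⁶ T. Loop 2 (z = 0.0157 m): B₂ = 2.85×10⁻⁵ T.
The fields add: B = B₁ + B₂ = 3.05×10⁻⁵ T.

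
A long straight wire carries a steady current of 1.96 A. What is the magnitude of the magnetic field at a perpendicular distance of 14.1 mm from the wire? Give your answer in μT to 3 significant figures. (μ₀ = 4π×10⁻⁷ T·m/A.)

For an infinitely long straight wire, B = μ₀I/(2πd).
B = (4π×10⁻⁷ × 1.96) / (2π × 0.0141) = 2.78×10⁻⁵ T.

B ≈ 27.8 μT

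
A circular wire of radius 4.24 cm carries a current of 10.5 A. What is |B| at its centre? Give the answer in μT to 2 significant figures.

At the centre of a circular loop the Biot–Savart law gives B = μ₀I/(2R).
B = (4π×10⁻⁷ × 10.5) / (2 × 0.0424) = 1.56×10⁻⁴ T.

B ≈ 160 μT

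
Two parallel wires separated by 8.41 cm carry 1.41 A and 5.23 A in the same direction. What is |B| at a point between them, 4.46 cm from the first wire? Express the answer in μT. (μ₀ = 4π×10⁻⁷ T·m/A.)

B ≈ 20.2 μT

Each long wire gives B = μ₀I/(2πd). Distances are d₁ = 0.0446 m and d₂ = 0.0395 m.
B₁ = 6.32×10⁻⁶ T, B₂ = 2.65×10⁻⁵ T.
Between parallel currents the two contributions point in opposite directions, so they subtract. B = |B₁ − B₂| = |6.32×10⁻⁶ − 2.65×10⁻⁵| = 2.02×10⁻⁵ T.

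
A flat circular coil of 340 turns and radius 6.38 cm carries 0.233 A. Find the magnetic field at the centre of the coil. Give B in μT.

For an N-turn flat coil, B = Nμ₀I/(2R) with R = 0.0638 m.
B = 340 × 2.29×10⁻⁶ T = 7.80×10⁻⁴ T.

B ≈ 780 μT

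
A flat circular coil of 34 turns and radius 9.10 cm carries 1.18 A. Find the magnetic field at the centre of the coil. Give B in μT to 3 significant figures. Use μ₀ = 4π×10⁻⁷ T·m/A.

For an N-turn flat coil, B = Nμ₀I/(2R) with R = 0.091 m.
B = 34 × 8.15×10⁻⁶ T = 2.77×10⁻⁴ T.

B ≈ 277 μT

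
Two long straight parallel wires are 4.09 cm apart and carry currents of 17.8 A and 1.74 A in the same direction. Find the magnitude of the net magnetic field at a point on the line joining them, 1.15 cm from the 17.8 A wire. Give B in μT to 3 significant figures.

B ≈ 298 μT

Each long wire gives B = μ₀I/(2πd). Distances are d₁ = 0.0115 m and d₂ = 0.0294 m.
B₁ = 3.10×10⁻⁴ T, B₂ = 1.18×10⁻⁵ T.
Between parallel currents the two contributions point in opposite directions, so they subtract. B = |B₁ − B₂| = |3.10×10⁻⁴ − 1.18×10⁻⁵| = 2.98×10⁻⁴ T.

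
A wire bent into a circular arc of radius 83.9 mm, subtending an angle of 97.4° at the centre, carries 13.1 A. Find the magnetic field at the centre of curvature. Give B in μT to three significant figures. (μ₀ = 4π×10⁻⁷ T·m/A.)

The Biot–Savart field of a circular arc at its centre is B = μ₀Iφ/(4πR), with φ = 1.7 rad.
B = (4π×10⁻⁷ × 13.1 × 1.7) / (4π × 0.0839) = 2.65×10⁻⁵ T.

B ≈ 26.5 μT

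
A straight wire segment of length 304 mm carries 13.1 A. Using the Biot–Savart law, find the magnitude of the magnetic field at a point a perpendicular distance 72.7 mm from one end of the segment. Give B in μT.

For a finite straight segment, B = (μ₀I/4πd)(sinθ₁ + sinθ₂), where θ₁, θ₂ are the angles from the perpendicular to each end.
The perpendicular foot is at one end, so the two end-offsets along the wire are 0 and L = 0.304 m.
sinθ₁ = 0/√(0²+0.0727²) = 0.0000; sinθ₂ = 0.304/√(0.304²+0.0727²) = 0.9726.
B = (4π×10⁻⁷ × 13.1) / (4π × 0.0727) × (0.0000 + 0.9726) = 1.75×10⁻⁵ T.

B ≈ 17.5 μT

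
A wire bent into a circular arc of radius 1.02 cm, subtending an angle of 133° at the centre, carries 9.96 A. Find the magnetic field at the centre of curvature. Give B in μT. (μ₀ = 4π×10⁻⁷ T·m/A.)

The Biot–Savart field of a circular arc at its centre is B = μ₀Iφ/(4πR), with φ = 2.321 rad.
B = (4π×10⁻⁷ × 9.96 × 2.321) / (4π × 0.0102) = 2.27×10⁻⁴ T.

B ≈ 227 μT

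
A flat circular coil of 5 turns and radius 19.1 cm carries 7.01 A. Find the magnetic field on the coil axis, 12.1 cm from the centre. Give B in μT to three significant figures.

For an N-turn flat coil, B = Nμ₀IR²/[2(R²+z²)^(3/2)] with R = 0.191 m, z = 0.121 m.
B = 5 × 1.39×10⁻⁵ T = 6.95×10⁻⁵ T.

B ≈ 69.5 μT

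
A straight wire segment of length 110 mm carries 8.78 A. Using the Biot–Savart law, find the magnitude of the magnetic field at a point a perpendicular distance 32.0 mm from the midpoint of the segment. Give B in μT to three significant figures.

B ≈ 47.4 μT

For a finite straight segment, B = (μ₀I/4πd)(sinθ₁ + sinθ₂), where θ₁, θ₂ are the angles from the perpendicular to each end.
The perpendicular from the point meets the wire at its midpoint, so each end is L/2 = 0.055 m away along the wire.
sinθ₁ = 0.055/√(0.055²+0.032²) = 0.8643; sinθ₂ = 0.055/√(0.055²+0.032²) = 0.8643.
B = (4π×10⁻⁷ × 8.78) / (4π × 0.032) × (0.8643 + 0.8643) = 4.74×10⁻⁵ T.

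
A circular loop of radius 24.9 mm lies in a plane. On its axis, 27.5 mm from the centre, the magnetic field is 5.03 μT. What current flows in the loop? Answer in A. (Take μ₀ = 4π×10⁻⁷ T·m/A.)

I ≈ 0.659 A

On the axis of a loop, B = μ₀IR²/[2(R²+z²)^(3/2)], so I = 2B(R²+z²)^(3/2)/(μ₀R²).
R² + z² = 0.00062 + 0.0007562 = 0.001376 m²; raised to 3/2 gives 5.11×10⁻⁵ m³.
I = 2 × 5.03×10⁻⁶ × 5.11×10⁻⁵ / (1.26×10⁻⁶ × 0.00062) = 0.659 A.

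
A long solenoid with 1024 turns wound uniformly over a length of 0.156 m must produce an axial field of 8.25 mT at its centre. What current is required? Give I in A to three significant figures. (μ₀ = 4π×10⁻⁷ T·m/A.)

Inside a long solenoid B = μ₀nI with n = 6564 m⁻¹, so I = B/(μ₀n).
I = 8.25×10⁻³ / (4π×10⁻⁷ × 6564) = 1.00 A.

I ≈ 1.00 A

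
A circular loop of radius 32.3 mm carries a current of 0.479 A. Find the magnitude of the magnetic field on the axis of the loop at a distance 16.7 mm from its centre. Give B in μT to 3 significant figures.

B ≈ 6.53 μT

On the axis of a circular loop, B = μ₀IR² / [2(R²+z²)^(3/2)].
R² + z² = (0.0323)² + (0.0167)² = 0.001322 m², and (R²+z²)^(3/2) = 4.81×10⁻⁵ m³.
B = (4π×10⁻⁷ × 0.479 × 0.001043) / (2 × 4.81×10⁻⁵) = 6.53×10⁻⁶ T.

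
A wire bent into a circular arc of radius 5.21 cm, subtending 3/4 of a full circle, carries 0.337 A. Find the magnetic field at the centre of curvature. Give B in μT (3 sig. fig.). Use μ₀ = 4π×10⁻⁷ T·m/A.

B ≈ 3.05 μT

The Biot–Savart field of a circular arc at its centre is B = μ₀Iφ/(4πR), with φ = 4.712 rad.
B = (4π×10⁻⁷ × 0.337 × 4.712) / (4π × 0.0521) = 3.05×10⁻⁶ T.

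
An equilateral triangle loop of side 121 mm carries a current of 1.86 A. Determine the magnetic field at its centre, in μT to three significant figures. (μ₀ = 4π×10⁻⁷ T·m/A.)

B ≈ 27.7 μT

Each side is a finite straight segment at perpendicular distance d = a/(2 tan(π/3)) = 0.03493 m from the centre, with end-angles ±π/3.
One side contributes B₁ = (μ₀I/4πd)·2 sin(π/3) = 9.22×10⁻⁶ T.
All 3 sides add in the same direction: B = 3 × 9.22×10⁻⁶ = 2.77×10⁻⁵ T.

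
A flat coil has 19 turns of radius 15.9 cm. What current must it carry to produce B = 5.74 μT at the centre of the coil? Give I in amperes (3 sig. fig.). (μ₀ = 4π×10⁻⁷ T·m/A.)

I ≈ 0.0764 A

For an N-turn coil, B = Nμ₀I/(2R) with R = 0.159 m, so I = 2RB/(Nμ₀) = 2 × 0.159 × 5.74×10⁻⁶ / (19 × 4π×10⁻⁷) = 7.64×10⁻² A.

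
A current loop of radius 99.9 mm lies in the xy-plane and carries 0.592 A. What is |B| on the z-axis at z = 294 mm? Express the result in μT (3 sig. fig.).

B ≈ 0.124 μT

On the axis of a circular loop, B = μ₀IR² / [2(R²+z²)^(3/2)].
R² + z² = (0.0999)² + (0.294)² = 0.09642 m², and (R²+z²)^(3/2) = 2.99×10⁻² m³.
B = (4π×10⁻⁷ × 0.592 × 0.00998) / (2 × 2.99×10⁻²) = 1.24×10⁻⁷ T.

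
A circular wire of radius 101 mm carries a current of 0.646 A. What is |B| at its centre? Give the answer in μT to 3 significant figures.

B ≈ 4.02 μT

At the centre of a circular loop the Biot–Savart law gives B = μ₀I/(2R).
B = (4π×10⁻⁷ × 0.646) / (2 × 0.101) = 4.02×10⁻⁶ T.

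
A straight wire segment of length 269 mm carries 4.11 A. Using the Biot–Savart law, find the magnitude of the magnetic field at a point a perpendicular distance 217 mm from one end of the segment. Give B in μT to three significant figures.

B ≈ 1.47 μT

For a finite straight segment, B = (μ₀I/4πd)(sinθ₁ + sinθ₂), where θ₁, θ₂ are the angles from the perpendicular to each end.
The perpendicular foot is at one end, so the two end-offsets along the wire are 0 and L = 0.269 m.
sinθ₁ = 0/√(0²+0.217²) = 0.0000; sinθ₂ = 0.269/√(0.269²+0.217²) = 0.7783.
B = (4π×10⁻⁷ × 4.11) / (4π × 0.217) × (0.0000 + 0.7783) = 1.47×10⁻⁶ T.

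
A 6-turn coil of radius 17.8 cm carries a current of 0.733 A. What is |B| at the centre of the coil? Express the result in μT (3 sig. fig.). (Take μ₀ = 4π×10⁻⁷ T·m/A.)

For an N-turn flat coil, B = Nμ₀I/(2R) with R = 0.178 m.
B = 6 × 2.59×10⁻⁶ T = 1.55×10⁻⁵ T.

B ≈ 15.5 μT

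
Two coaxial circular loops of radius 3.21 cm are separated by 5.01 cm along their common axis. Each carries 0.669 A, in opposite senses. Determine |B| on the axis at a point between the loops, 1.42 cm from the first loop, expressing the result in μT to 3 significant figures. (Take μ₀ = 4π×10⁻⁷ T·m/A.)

B ≈ 6.14 μT

Each loop contributes B = μ₀IR²/[2(R²+z²)^(3/2)] on the axis, with z measured from that loop.
Loop 1 (z = 0.0142 m): B₁ = 1.00×10⁻⁵ T. Loop 2 (z = 0.0359 m): B₂ = 3.88×10⁻⁶ T.
The fields oppose: B = |B₁ − B₂| = 6.14×10⁻⁶ T.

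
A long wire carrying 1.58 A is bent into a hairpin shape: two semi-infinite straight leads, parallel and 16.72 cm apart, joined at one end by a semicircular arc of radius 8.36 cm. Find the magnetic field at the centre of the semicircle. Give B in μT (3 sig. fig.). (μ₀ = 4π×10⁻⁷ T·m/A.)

The semicircular arc contributes B_arc = μ₀I·π/(4πR) = μ₀I/(4R) = 5.94×10⁻⁶ T.
Each semi-infinite lead is at perpendicular distance R = 0.0836 m from the centre, with the perpendicular foot at its near end, so it contributes μ₀I/(4πR); both point the same way, together 3.78×10⁻⁶ T.
Arc and leads all point the same direction: B = 5.94×10⁻⁶ + 3.78×10⁻⁶ = 9.72×10⁻⁶ T.

B ≈ 9.72 μT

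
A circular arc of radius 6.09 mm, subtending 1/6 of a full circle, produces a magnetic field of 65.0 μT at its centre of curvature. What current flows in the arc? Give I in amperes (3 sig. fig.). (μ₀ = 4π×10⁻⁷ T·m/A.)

For a circular arc, B = μ₀Iφ/(4πR) with φ in radians; here φ = 1.047 rad.
So I = 4πRB/(μ₀φ) = 4π × 0.00609 × 6.50×10⁻⁵ / (4π×10⁻⁷ × 1.047) = 3.78 A.

I ≈ 3.78 A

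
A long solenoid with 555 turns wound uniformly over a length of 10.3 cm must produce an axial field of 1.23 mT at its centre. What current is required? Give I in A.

I ≈ 0.182 A

Inside a long solenoid B = μ₀nI with n = 5388 m⁻¹, so I = B/(μ₀n).
I = 1.23×10⁻³ / (4π×10⁻⁷ × 5388) = 0.182 A.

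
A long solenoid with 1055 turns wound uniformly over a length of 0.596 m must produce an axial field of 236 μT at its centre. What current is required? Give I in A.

I ≈ 0.106 A

Inside a long solenoid B = μ₀nI with n = 1770 m⁻¹, so I = B/(μ₀n).
I = 2.36×10⁻⁴ / (4π×10⁻⁷ × 1770) = 0.106 A.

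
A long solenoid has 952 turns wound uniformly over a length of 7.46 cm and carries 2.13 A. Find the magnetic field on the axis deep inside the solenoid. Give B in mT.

B ≈ 34.2 mT

Inside a long solenoid, B = μ₀nI with n = 1.276×10⁴ turns/m.
B = 4π×10⁻⁷ × 1.276×10⁴ × 2.13 = 3.42×10⁻² T.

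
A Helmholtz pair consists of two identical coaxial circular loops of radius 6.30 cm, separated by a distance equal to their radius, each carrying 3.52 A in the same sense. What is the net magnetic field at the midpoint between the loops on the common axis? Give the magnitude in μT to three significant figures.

B ≈ 50.2 μT

Each loop contributes B = μ₀IR²/[2(R²+z²)^(3/2)] on the axis, with z measured from that loop.
Loop 1 (z = 0.0315 m): B₁ = 2.51×10⁻⁵ T. Loop 2 (z = 0.0315 m): B₂ = 2.51×10⁻⁵ T.
The fields add: B = B₁ + B₂ = 5.02×10⁻⁵ T.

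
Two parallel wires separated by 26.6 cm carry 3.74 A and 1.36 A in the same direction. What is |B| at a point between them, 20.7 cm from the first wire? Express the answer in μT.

Each long wire gives B = μ₀I/(2πd). Distances are d₁ = 0.207 m and d₂ = 0.059 m.
B₁ = 3.61×10⁻⁶ T, B₂ = 4.61×10⁻⁶ T.
Between parallel currents the two contributions point in opposite directions, so they subtract. B = |B₁ − B₂| = |3.61×10⁻⁶ − 4.61×10⁻⁶| = 9.97×10⁻⁷ T.

B ≈ 0.997 μT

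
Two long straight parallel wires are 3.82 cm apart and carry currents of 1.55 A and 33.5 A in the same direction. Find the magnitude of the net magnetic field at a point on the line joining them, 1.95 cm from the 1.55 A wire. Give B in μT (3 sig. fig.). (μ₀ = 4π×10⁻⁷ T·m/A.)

Each long wire gives B = μ₀I/(2πd). Distances are d₁ = 0.0195 m and d₂ = 0.0187 m.
B₁ = 1.59×10⁻⁵ T, B₂ = 3.58×10⁻⁴ T.
Between parallel currents the two contributions point in opposite directions, so they subtract. B = |B₁ − B₂| = |1.59×10⁻⁵ − 3.58×10⁻⁴| = 3.42×10⁻⁴ T.

B ≈ 342 μT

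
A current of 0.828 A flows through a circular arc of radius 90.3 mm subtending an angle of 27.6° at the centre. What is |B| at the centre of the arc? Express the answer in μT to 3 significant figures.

B ≈ 0.442 μT

The Biot–Savart field of a circular arc at its centre is B = μ₀Iφ/(4πR), with φ = 0.4817 rad.
B = (4π×10⁻⁷ × 0.828 × 0.4817) / (4π × 0.0903) = 4.42×10⁻⁷ T.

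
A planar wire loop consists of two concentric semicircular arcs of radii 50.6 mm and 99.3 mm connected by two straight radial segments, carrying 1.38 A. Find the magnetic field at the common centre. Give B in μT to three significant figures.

B ≈ 4.20 μT

The radial connectors point toward the centre, so dl × r̂ = 0 and they contribute nothing.
Each semicircle gives μ₀I/(4R): inner arc 8.57×10⁻⁶ T, outer arc 4.37×10⁻⁶ T.
The two arcs carry current in opposite angular senses, so their fields oppose: B = |8.57×10⁻⁶ − 4.37×10⁻⁶| = 4.20×10⁻⁶ T.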